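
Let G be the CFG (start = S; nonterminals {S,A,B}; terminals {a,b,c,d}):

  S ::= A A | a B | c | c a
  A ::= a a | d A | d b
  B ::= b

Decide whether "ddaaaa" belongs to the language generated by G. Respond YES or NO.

Convert to CNF:
  S -> A A | T0 B | T3 T0 | c
  A -> T0 T0 | T1 A | T1 T2
  B -> b
  T0 -> a
  T1 -> d
  T2 -> b
  T3 -> c

CYK fill:
  T[0,0] 'd' = {T1}  orig:{}
  T[1,1] 'd' = {T1}  orig:{}
  T[2,2] 'a' = {T0}  orig:{}
  T[3,3] 'a' = {T0}  orig:{}
  T[4,4] 'a' = {T0}  orig:{}
  T[5,5] 'a' = {T0}  orig:{}
  T[0,1] 'dd' = ∅
  T[1,2] 'da' = ∅
  T[2,3] 'aa' = {A}
  T[3,4] 'aa' = {A}
  T[4,5] 'aa' = {A}
  T[0,2] 'dda' = ∅
  T[1,3] 'daa' = {A}
  T[2,4] 'aaa' = ∅
  T[3,5] 'aaa' = ∅
  T[0,3] 'ddaa' = {A}
  T[1,4] 'daaa' = ∅
  T[2,5] 'aaaa' = {S}
  T[0,4] 'ddaaa' = ∅
  T[1,5] 'daaaa' = {S}
  T[0,5] 'ddaaaa' = {S}

S ∈ T[0,5] ⇒ YES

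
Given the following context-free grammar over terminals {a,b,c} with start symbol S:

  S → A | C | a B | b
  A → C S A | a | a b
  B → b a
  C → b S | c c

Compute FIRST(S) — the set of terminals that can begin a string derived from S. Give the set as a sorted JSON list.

Compute FIRST by fixpoint:
pass 1:
  A via A→a: +{a}
  B via B→b a: +{b}
  C via C→b S: +{b}
  C via C→c c: +{c}
  S via S→A: +{a}
  S via S→C: +{b,c}
  S: {a,b,c}  A: {a}  B: {b}  C: {b,c}
pass 2:
  A via A→C S A: +{b,c}
  S: {a,b,c}  A: {a,b,c}  B: {b}  C: {b,c}
pass 3: (no change)
  S: {a,b,c}  A: {a,b,c}  B: {b}  C: {b,c}

FIRST(S) = ["a", "b", "c"]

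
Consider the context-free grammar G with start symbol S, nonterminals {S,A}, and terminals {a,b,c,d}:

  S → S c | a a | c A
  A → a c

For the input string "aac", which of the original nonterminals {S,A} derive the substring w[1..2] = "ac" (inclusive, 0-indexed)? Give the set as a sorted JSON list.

Convert to CNF:
  S -> S T1 | T0 T0 | T1 A
  A -> T0 T1
  T0 -> a
  T1 -> c

CYK fill — only the sub-triangle for w[1..2]:
  [1..1]={T0}  "a"  orig:{}
  [2..2]={T1}  "c"  orig:{}
  [1..2]={A}  "ac"

Original NTs in T[1,2] deriving "ac": ["A"]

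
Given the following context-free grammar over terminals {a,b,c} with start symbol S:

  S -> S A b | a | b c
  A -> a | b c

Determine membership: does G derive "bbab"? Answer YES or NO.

Convert to CNF:
  S -> S X2 | T0 T1 | a
  A -> T0 T1 | a
  T0 -> b
  T1 -> c
  X2 -> A T0

CYK fill:
  T[0,0] 'b' = {T0}  orig:{}
  T[1,1] 'b' = {T0}  orig:{}
  T[2,2] 'a' = {A,S}
  T[3,3] 'b' = {T0}  orig:{}
  T[0,1] 'bb' = ∅
  T[1,2] 'ba' = ∅
  T[2,3] 'ab' = {X2}  orig:{}
  T[0,2] 'bba' = ∅
  T[1,3] 'bab' = ∅
  T[0,3] 'bbab' = ∅

S ∉ T[0,3] ⇒ NO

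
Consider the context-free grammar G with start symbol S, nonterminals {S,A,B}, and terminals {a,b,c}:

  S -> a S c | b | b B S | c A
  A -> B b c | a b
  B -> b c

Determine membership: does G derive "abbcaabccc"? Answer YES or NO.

Convert to CNF:
  S -> T0 X5 | T1 A | T2 X4 | b
  A -> B X3 | T2 T0
  B -> T0 T1
  T0 -> b
  T1 -> c
  T2 -> a
  X3 -> T0 T1
  X4 -> S T1
  X5 -> B S

Fill CYK table bottom-up:
  cell(0,0) a: {T2}  orig:{}
  cell(1,1) b: {S,T0}  orig:{S}
  cell(2,2) b: {S,T0}  orig:{S}
  cell(3,3) c: {T1}  orig:{}
  cell(4,4) a: {T2}  orig:{}
  cell(5,5) a: {T2}  orig:{}
  cell(6,6) b: {S,T0}  orig:{S}
  cell(7,7) c: {T1}  orig:{}
  cell(8,8) c: {T1}  orig:{}
  cell(9,9) c: {T1}  orig:{}
  cell(0,1) ab: {A}
  cell(1,2) bb: ∅
  cell(2,3) bc: {B,X3,X4}  orig:{B}
  cell(3,4) ca: ∅
  cell(4,5) aa: ∅
  cell(5,6) ab: {A}
  cell(6,7) bc: {B,X3,X4}  orig:{B}
  cell(7,8) cc: ∅
  cell(8,9) cc: ∅
  cell(0,2) abb: ∅
  cell(1,3) bbc: ∅
  cell(2,4) bca: ∅
  cell(3,5) caa: ∅
  cell(4,6) aab: ∅
  cell(5,7) abc: {S}
  cell(6,8) bcc: ∅
  cell(7,9) ccc: ∅
  cell(0,3) abbc: ∅
  cell(1,4) bbca: ∅
  cell(2,5) bcaa: ∅
  cell(3,6) caab: ∅
  cell(4,7) aabc: ∅
  cell(5,8) abcc: {X4}  orig:{}
  cell(6,9) bccc: ∅
  cell(0,4) abbca: ∅
  cell(1,5) bbcaa: ∅
  cell(2,6) bcaab: ∅
  cell(3,7) caabc: ∅
  cell(4,8) aabcc: {S}
  cell(5,9) abccc: ∅
  cell(0,5) abbcaa: ∅
  cell(1,6) bbcaab: ∅
  cell(2,7) bcaabc: ∅
  cell(3,8) caabcc: ∅
  cell(4,9) aabccc: {X4}  orig:{}
  cell(0,6) abbcaab: ∅
  cell(1,7) bbcaabc: ∅
  cell(2,8) bcaabcc: {X5}  orig:{}
  cell(3,9) caabccc: ∅
  cell(0,7) abbcaabc: ∅
  cell(1,8) bbcaabcc: {S}
  cell(2,9) bcaabccc: ∅
  cell(0,8) abbcaabcc: ∅
  cell(1,9) bbcaabccc: {X4}  orig:{}
  cell(0,9) abbcaabccc: {S}

S ∈ T[0,9] ⇒ YES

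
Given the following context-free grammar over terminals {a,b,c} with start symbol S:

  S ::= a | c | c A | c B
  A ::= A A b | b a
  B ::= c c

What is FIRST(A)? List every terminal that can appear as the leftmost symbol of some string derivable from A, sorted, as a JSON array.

Compute FIRST by fixpoint:
round 1:
  A via A→b a: +{b}
  B via B→c c: +{c}
  S via S→a: +{a}
  S via S→c: +{c}
  S: {a,c}  A: {b}  B: {c}
round 2: done
  S: {a,c}  A: {b}  B: {c}

FIRST(A) = ["b"]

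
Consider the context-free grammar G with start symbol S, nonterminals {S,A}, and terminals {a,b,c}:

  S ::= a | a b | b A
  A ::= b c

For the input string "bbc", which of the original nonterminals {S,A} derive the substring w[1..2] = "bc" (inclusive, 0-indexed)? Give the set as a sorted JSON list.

Convert to CNF:
  S -> T0 A | T2 T0 | a
  A -> T0 T1
  T0 -> b
  T1 -> c
  T2 -> a

Fill CYK table bottom-up — only the sub-triangle for w[1..2]:
  cell(1,1) b: {T0}  orig:{}
  cell(2,2) c: {T1}  orig:{}
  cell(1,2) bc: {A}

Original NTs in T[1,2] deriving "bc": ["A"]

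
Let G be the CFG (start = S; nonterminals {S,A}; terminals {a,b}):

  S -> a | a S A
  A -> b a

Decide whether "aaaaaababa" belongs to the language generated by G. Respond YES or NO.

Convert to CNF:
  S -> T1 X2 | a
  A -> T0 T1
  T0 -> b
  T1 -> a
  X2 -> S A

CYK table (by increasing span):
  cell(0,0) a: {S,T1}  orig:{S}
  cell(1,1) a: {S,T1}  orig:{S}
  cell(2,2) a: {S,T1}  orig:{S}
  cell(3,3) a: {S,T1}  orig:{S}
  cell(4,4) a: {S,T1}  orig:{S}
  cell(5,5) a: {S,T1}  orig:{S}
  cell(6,6) b: {T0}  orig:{}
  cell(7,7) a: {S,T1}  orig:{S}
  cell(8,8) b: {T0}  orig:{}
  cell(9,9) a: {S,T1}  orig:{S}
  cell(0,1) aa: ∅
  cell(1,2) aa: ∅
  cell(2,3) aa: ∅
  cell(3,4) aa: ∅
  cell(4,5) aa: ∅
  cell(5,6) ab: ∅
  cell(6,7) ba: {A}
  cell(7,8) ab: ∅
  cell(8,9) ba: {A}
  cell(0,2) aaa: ∅
  cell(1,3) aaa: ∅
  cell(2,4) aaa: ∅
  cell(3,5) aaa: ∅
  cell(4,6) aab: ∅
  cell(5,7) aba: {X2}  orig:{}
  cell(6,8) bab: ∅
  cell(7,9) aba: {X2}  orig:{}
  cell(0,3) aaaa: ∅
  cell(1,4) aaaa: ∅
  cell(2,5) aaaa: ∅
  cell(3,6) aaab: ∅
  cell(4,7) aaba: {S}
  cell(5,8) abab: ∅
  cell(6,9) baba: ∅
  cell(0,4) aaaaa: ∅
  cell(1,5) aaaaa: ∅
  cell(2,6) aaaab: ∅
  cell(3,7) aaaba: ∅
  cell(4,8) aabab: ∅
  cell(5,9) ababa: ∅
  cell(0,5) aaaaaa: ∅
  cell(1,6) aaaaab: ∅
  cell(2,7) aaaaba: ∅
  cell(3,8) aaabab: ∅
  cell(4,9) aababa: {X2}  orig:{}
  cell(0,6) aaaaaab: ∅
  cell(1,7) aaaaaba: ∅
  cell(2,8) aaaabab: ∅
  cell(3,9) aaababa: {S}
  cell(0,7) aaaaaaba: ∅
  cell(1,8) aaaaabab: ∅
  cell(2,9) aaaababa: ∅
  cell(0,8) aaaaaabab: ∅
  cell(1,9) aaaaababa: ∅
  cell(0,9) aaaaaababa: ∅

S ∉ T[0,9] ⇒ NO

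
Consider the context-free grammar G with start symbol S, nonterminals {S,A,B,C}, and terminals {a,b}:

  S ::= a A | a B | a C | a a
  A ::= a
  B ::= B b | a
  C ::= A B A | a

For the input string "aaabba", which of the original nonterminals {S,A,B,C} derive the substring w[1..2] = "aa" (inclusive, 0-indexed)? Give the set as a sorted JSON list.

CNF form of G:
  S -> T1 A | T1 B | T1 C | T1 T1
  A -> a
  B -> B T0 | a
  C -> A X2 | a
  T0 -> b
  T1 -> a
  X2 -> B A

Fill CYK table bottom-up (cells [i..j] with 1 ≤ i ≤ j ≤ 2 only):
  T[1,1] 'a' = {A,B,C,T1}  orig:{A,B,C}
  T[2,2] 'a' = {A,B,C,T1}  orig:{A,B,C}
  T[1,2] 'aa' = {S,X2}  orig:{S}

Original NTs in T[1,2] deriving "aa": ["S"]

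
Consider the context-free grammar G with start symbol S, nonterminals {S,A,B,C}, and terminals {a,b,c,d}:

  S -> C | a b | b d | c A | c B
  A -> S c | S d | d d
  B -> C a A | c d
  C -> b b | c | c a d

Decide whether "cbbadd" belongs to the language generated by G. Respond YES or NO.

Convert to CNF:
  S -> T0 A | T0 B | T0 X6 | T2 T3 | T3 T1 | T3 T3 | c
  A -> S T0 | S T1 | T1 T1
  B -> C X4 | T0 T1
  C -> T0 X5 | T3 T3 | c
  T0 -> c
  T1 -> d
  T2 -> a
  T3 -> b
  X4 -> T2 A
  X5 -> T2 T1
  X6 -> T2 T1

Fill CYK table bottom-up:
  [0..0]={C,S,T0}  "c"  orig:{C,S}
  [1..1]={T3}  "b"  orig:{}
  [2..2]={T3}  "b"  orig:{}
  [3..3]={T2}  "a"  orig:{}
  [4..4]={T1}  "d"  orig:{}
  [5..5]={T1}  "d"  orig:{}
  [0..1]=∅  "cb"
  [1..2]={C,S}  "bb"
  [2..3]=∅  "ba"
  [3..4]={X5,X6}  "ad"  orig:{}
  [4..5]={A}  "dd"
  [0..2]=∅  "cbb"
  [1..3]=∅  "bba"
  [2..4]=∅  "bad"
  [3..5]={X4}  "add"  orig:{}
  [0..3]=∅  "cbba"
  [1..4]=∅  "bbad"
  [2..5]=∅  "badd"
  [0..4]=∅  "cbbad"
  [1..5]={B}  "bbadd"
  [0..5]={S}  "cbbadd"

S ∈ T[0,5] ⇒ YES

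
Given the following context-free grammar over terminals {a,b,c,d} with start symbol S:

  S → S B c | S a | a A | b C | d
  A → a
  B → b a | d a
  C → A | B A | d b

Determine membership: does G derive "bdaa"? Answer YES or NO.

Convert to CNF:
  S -> S T1 | S X4 | T0 C | T1 A | d
  A -> a
  B -> T0 T1 | T2 T1
  C -> B A | T2 T0 | a
  T0 -> b
  T1 -> a
  T2 -> d
  T3 -> c
  X4 -> B T3

Fill CYK table bottom-up:
  cell(0,0) b: {T0}  orig:{}
  cell(1,1) d: {S,T2}  orig:{S}
  cell(2,2) a: {A,C,T1}  orig:{A,C}
  cell(3,3) a: {A,C,T1}  orig:{A,C}
  cell(0,1) bd: ∅
  cell(1,2) da: {B,S}
  cell(2,3) aa: {S}
  cell(0,2) bda: ∅
  cell(1,3) daa: {C,S}
  cell(0,3) bdaa: {S}

S ∈ T[0,3] ⇒ YES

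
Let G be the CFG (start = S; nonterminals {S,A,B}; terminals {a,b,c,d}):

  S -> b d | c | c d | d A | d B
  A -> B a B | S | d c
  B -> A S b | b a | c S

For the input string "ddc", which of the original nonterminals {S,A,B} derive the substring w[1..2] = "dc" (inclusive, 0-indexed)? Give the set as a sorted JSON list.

CNF form of G:
  S -> T1 T2 | T2 A | T2 B | T3 T2 | c
  A -> B X4 | T1 T2 | T2 A | T2 B | T2 T3 | T3 T2 | c
  B -> A X5 | T1 T0 | T3 S
  T0 -> a
  T1 -> b
  T2 -> d
  T3 -> c
  X4 -> T0 B
  X5 -> S T1

Fill CYK table bottom-up (cells [i..j] with 1 ≤ i ≤ j ≤ 2 only):
  T[1,1] 'd' = {T2}  orig:{}
  T[2,2] 'c' = {A,S,T3}  orig:{A,S}
  T[1,2] 'dc' = {A,S}

Original NTs in T[1,2] deriving "dc": ["A", "S"]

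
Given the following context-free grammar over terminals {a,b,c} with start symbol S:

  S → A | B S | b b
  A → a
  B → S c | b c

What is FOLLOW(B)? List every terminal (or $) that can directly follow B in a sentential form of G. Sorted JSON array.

Compute FIRST by fixpoint:
round 1:
  A via A→a: +{a}
  B via B→b c: +{b}
  S via S→A: +{a}
  S via S→B S: +{b}
  FIRST[S]={a,b}  FIRST[A]={a}  FIRST[B]={b}
round 2:
  B via B→S c: +{a}
  FIRST[S]={a,b}  FIRST[A]={a}  FIRST[B]={a,b}
round 3: — fixpoint
  FIRST[S]={a,b}  FIRST[A]={a}  FIRST[B]={a,b}

FOLLOW iteration:
FOLLOW(S) := {$}
iter 1:
  B→S c: FOLLOW(S) ⊇ FIRST(c) = {c}; new: +{c}
  S→A: FOLLOW(A) ⊇ FOLLOW(S) ⊇ {$,c}; new: +{$,c}
  S→B S: FOLLOW(B) ⊇ FIRST(S) = {a,b}; new: +{a,b}
  S: {$,c}  A: {$,c}  B: {a,b}
iter 2: (stable)
  S: {$,c}  A: {$,c}  B: {a,b}

FOLLOW(B) = ["a", "b"]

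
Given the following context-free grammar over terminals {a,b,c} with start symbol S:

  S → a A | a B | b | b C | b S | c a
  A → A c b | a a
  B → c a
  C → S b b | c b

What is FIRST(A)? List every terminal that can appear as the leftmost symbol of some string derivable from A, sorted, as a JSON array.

FIRST sets, iterate to fixpoint:
round 1:
  A via A→a a: +{a}
  B via B→c a: +{c}
  C via C→c b: +{c}
  S via S→a A: +{a}
  S via S→b: +{b}
  S via S→c a: +{c}
  S: {a,b,c}  A: {a}  B: {c}  C: {c}
round 2:
  C via C→S b b: +{a,b}
  S: {a,b,c}  A: {a}  B: {c}  C: {a,b,c}
round 3: done
  S: {a,b,c}  A: {a}  B: {c}  C: {a,b,c}

FIRST(A) = ["a"]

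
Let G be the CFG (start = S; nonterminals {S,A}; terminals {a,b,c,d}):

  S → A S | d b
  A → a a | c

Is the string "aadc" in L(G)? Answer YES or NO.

Convert to CNF:
  S -> A S | T1 T2
  A -> T0 T0 | c
  T0 -> a
  T1 -> d
  T2 -> b

Fill CYK table bottom-up:
  cell(0,0) a: {T0}  orig:{}
  cell(1,1) a: {T0}  orig:{}
  cell(2,2) d: {T1}  orig:{}
  cell(3,3) c: {A}
  cell(0,1) aa: {A}
  cell(1,2) ad: ∅
  cell(2,3) dc: ∅
  cell(0,2) aad: ∅
  cell(1,3) adc: ∅
  cell(0,3) aadc: ∅

S ∉ T[0,3] ⇒ NO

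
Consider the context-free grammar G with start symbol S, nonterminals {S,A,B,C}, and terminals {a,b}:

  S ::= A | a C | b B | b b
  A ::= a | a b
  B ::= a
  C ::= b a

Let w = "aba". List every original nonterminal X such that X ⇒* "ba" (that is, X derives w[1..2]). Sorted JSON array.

Convert to CNF:
  S -> T0 C | T0 T1 | T1 B | T1 T1 | a
  A -> T0 T1 | a
  B -> a
  C -> T1 T0
  T0 -> a
  T1 -> b

CYK table (by increasing span) (cells [i..j] with 1 ≤ i ≤ j ≤ 2 only):
  cell(1,1) b: {T1}  orig:{}
  cell(2,2) a: {A,B,S,T0}  orig:{A,B,S}
  cell(1,2) ba: {C,S}

Original NTs in T[1,2] deriving "ba": ["C", "S"]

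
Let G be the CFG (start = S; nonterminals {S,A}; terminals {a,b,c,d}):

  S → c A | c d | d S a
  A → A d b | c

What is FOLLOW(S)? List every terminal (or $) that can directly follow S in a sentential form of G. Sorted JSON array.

FIRST iteration:
round 1:
  A via A→c: +{c}
  S via S→c A: +{c}
  S via S→d S a: +{d}
  S: {c,d}  A: {c}
round 2: done
  S: {c,d}  A: {c}

Compute FOLLOW by fixpoint:
FOLLOW(S) := {$}
pass 1:
  A→A d b: FOLLOW(A) ⊇ FIRST(d) = {d}; new: +{d}
  S→c A: FOLLOW(A) ⊇ FOLLOW(S) ⊇ {$}; new: +{$}
  S→d S a: FOLLOW(S) ⊇ FIRST(a) = {a}; new: +{a}
  S: {$,a}  A: {$,d}
pass 2:
  S→c A: FOLLOW(A) ⊇ FOLLOW(S) ⊇ {$,a}; new: +{a}
  S: {$,a}  A: {$,a,d}
pass 3: (stable)
  S: {$,a}  A: {$,a,d}

FOLLOW(S) = ["$", "a"]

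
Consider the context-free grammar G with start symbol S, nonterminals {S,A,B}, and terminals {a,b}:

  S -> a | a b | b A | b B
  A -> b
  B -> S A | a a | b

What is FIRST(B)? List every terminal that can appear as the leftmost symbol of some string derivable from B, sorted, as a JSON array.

FIRST iteration:
round 1:
  A via A→b: +{b}
  B via B→a a: +{a}
  B via B→b: +{b}
  S via S→a: +{a}
  S via S→b A: +{b}
  S: {a,b}  A: {b}  B: {a,b}
round 2: done
  S: {a,b}  A: {b}  B: {a,b}

FIRST(B) = ["a", "b"]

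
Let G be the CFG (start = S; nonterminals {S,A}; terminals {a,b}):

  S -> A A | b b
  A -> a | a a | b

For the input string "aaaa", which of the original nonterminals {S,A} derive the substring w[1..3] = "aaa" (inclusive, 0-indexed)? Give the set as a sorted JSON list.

CNF form of G:
  S -> A A | T1 T1
  A -> T0 T0 | a | b
  T0 -> a
  T1 -> b

CYK fill, restricted to cells inside w[1..3]:
  [1..1]={A,T0}  "a"  orig:{A}
  [2..2]={A,T0}  "a"  orig:{A}
  [3..3]={A,T0}  "a"  orig:{A}
  [1..2]={A,S}  "aa"
  [2..3]={A,S}  "aa"
  [1..3]={S}  "aaa"

Original NTs in T[1,3] deriving "aaa": ["S"]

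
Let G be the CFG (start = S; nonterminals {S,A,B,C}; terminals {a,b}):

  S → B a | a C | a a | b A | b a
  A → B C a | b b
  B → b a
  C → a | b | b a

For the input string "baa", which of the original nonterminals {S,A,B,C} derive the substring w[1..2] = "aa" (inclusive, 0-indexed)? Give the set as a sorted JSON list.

CNF form of G:
  S -> B T0 | T0 C | T0 T0 | T1 A | T1 T0
  A -> B X2 | T1 T1
  B -> T1 T0
  C -> T1 T0 | a | b
  T0 -> a
  T1 -> b
  X2 -> C T0

CYK fill, restricted to cells inside w[1..2]:
  [1..1]={C,T0}  "a"  orig:{C}
  [2..2]={C,T0}  "a"  orig:{C}
  [1..2]={S,X2}  "aa"  orig:{S}

Original NTs in T[1,2] deriving "aa": ["S"]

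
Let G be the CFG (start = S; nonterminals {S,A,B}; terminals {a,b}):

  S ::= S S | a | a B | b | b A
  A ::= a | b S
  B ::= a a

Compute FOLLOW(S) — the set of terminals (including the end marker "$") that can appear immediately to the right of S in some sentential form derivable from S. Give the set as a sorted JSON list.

Compute FIRST by fixpoint:
[1]
  A via A→a: +{a}
  A via A→b S: +{b}
  B via B→a a: +{a}
  S via S→a: +{a}
  S via S→b: +{b}
  S: {a,b}  A: {a,b}  B: {a}
[2] done
  S: {a,b}  A: {a,b}  B: {a}

FOLLOW iteration:
initialize: $ ∈ FOLLOW(S)
round 1:
  S→S S: FOLLOW(S) ⊇ FIRST(S) = {a,b}; new: +{a,b}
  S→a B: FOLLOW(B) ⊇ FOLLOW(S) ⊇ {$,a,b}; new: +{$,a,b}
  S→b A: FOLLOW(A) ⊇ FOLLOW(S) ⊇ {$,a,b}; new: +{$,a,b}
  S: {$,a,b}  A: {$,a,b}  B: {$,a,b}
round 2: (no change)
  S: {$,a,b}  A: {$,a,b}  B: {$,a,b}

FOLLOW(S) = ["$", "a", "b"]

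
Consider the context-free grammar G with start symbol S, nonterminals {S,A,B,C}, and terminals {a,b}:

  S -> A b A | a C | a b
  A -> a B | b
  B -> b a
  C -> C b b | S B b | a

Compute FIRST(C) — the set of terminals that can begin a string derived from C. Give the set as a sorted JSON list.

FIRST iteration:
iter 1:
  A via A→a B: +{a}
  A via A→b: +{b}
  B via B→b a: +{b}
  C via C→a: +{a}
  S via S→A b A: +{a,b}
  S: {a,b}  A: {a,b}  B: {b}  C: {a}
iter 2:
  C via C→S B b: +{b}
  S: {a,b}  A: {a,b}  B: {b}  C: {a,b}
iter 3: (no change)
  S: {a,b}  A: {a,b}  B: {b}  C: {a,b}

FIRST(C) = ["a", "b"]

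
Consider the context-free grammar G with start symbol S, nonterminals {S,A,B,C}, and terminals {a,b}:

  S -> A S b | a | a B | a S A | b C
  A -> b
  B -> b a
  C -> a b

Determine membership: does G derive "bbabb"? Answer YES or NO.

CNF form of G:
  S -> A X2 | T0 C | T1 B | T1 X3 | a
  A -> b
  B -> T0 T1
  C -> T1 T0
  T0 -> b
  T1 -> a
  X2 -> S T0
  X3 -> S A

Fill CYK table bottom-up:
  T[0,0] 'b' = {A,T0}  orig:{A}
  T[1,1] 'b' = {A,T0}  orig:{A}
  T[2,2] 'a' = {S,T1}  orig:{S}
  T[3,3] 'b' = {A,T0}  orig:{A}
  T[4,4] 'b' = {A,T0}  orig:{A}
  T[0,1] 'bb' = ∅
  T[1,2] 'ba' = {B}
  T[2,3] 'ab' = {C,X2,X3}  orig:{C}
  T[3,4] 'bb' = ∅
  T[0,2] 'bba' = ∅
  T[1,3] 'bab' = {S}
  T[2,4] 'abb' = ∅
  T[0,3] 'bbab' = ∅
  T[1,4] 'babb' = {X2,X3}  orig:{}
  T[0,4] 'bbabb' = {S}

S ∈ T[0,4] ⇒ YES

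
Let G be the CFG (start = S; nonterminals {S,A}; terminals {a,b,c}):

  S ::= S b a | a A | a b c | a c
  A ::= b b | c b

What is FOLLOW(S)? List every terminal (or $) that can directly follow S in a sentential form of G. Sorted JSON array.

FIRST iteration:
[1]
  A via A→b b: +{b}
  A via A→c b: +{c}
  S via S→a A: +{a}
  S: {a}  A: {b,c}
[2] (stable)
  S: {a}  A: {b,c}

Compute FOLLOW by fixpoint:
seed FOLLOW(S) with $
iter 1:
  S→S b a: FOLLOW(S) ⊇ FIRST(b) = {b}; new: +{b}
  S→a A: FOLLOW(A) ⊇ FOLLOW(S) ⊇ {$,b}; new: +{$,b}
  S: {$,b}  A: {$,b}
iter 2: (no change)
  S: {$,b}  A: {$,b}

FOLLOW(S) = ["$", "b"]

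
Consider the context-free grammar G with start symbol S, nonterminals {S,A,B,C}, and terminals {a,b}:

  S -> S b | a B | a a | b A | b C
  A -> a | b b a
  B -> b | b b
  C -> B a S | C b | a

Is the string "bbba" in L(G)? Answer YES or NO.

Convert to CNF:
  S -> S T0 | T0 A | T0 C | T1 B | T1 T1
  A -> T0 X2 | a
  B -> T0 T0 | b
  C -> B X3 | C T0 | a
  T0 -> b
  T1 -> a
  X2 -> T0 T1
  X3 -> T1 S

Fill CYK table bottom-up:
  [0..0]={B,T0}  "b"  orig:{B}
  [1..1]={B,T0}  "b"  orig:{B}
  [2..2]={B,T0}  "b"  orig:{B}
  [3..3]={A,C,T1}  "a"  orig:{A,C}
  [0..1]={B}  "bb"
  [1..2]={B}  "bb"
  [2..3]={S,X2}  "ba"  orig:{S}
  [0..2]=∅  "bbb"
  [1..3]={A}  "bba"
  [0..3]={S}  "bbba"

S ∈ T[0,3] ⇒ YES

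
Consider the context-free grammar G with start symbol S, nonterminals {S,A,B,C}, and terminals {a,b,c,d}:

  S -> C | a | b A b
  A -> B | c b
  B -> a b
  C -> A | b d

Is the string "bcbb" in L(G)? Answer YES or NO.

CNF form of G:
  S -> T0 T1 | T1 T3 | T1 X4 | T2 T1 | a
  A -> T0 T1 | T2 T1
  B -> T0 T1
  C -> T0 T1 | T1 T3 | T2 T1
  T0 -> a
  T1 -> b
  T2 -> c
  T3 -> d
  X4 -> A T1

Fill CYK table bottom-up:
  T[0,0] 'b' = {T1}  orig:{}
  T[1,1] 'c' = {T2}  orig:{}
  T[2,2] 'b' = {T1}  orig:{}
  T[3,3] 'b' = {T1}  orig:{}
  T[0,1] 'bc' = ∅
  T[1,2] 'cb' = {A,C,S}
  T[2,3] 'bb' = ∅
  T[0,2] 'bcb' = ∅
  T[1,3] 'cbb' = {X4}  orig:{}
  T[0,3] 'bcbb' = {S}

S ∈ T[0,3] ⇒ YES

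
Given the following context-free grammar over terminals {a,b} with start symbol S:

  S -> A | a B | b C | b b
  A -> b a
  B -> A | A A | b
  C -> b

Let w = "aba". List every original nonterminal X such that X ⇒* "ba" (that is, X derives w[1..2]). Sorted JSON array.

Convert to CNF:
  S -> T0 C | T0 T0 | T0 T1 | T1 B
  A -> T0 T1
  B -> A A | T0 T1 | b
  C -> b
  T0 -> b
  T1 -> a

Fill CYK table bottom-up, restricted to cells inside w[1..2]:
  T[1,1] 'b' = {B,C,T0}  orig:{B,C}
  T[2,2] 'a' = {T1}  orig:{}
  T[1,2] 'ba' = {A,B,S}

Original NTs in T[1,2] deriving "ba": ["A", "B", "S"]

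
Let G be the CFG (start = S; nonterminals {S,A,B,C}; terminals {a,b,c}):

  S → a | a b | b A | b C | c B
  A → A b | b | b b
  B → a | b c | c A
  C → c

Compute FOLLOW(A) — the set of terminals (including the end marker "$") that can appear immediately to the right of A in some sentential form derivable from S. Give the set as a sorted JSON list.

FIRST sets, iterate to fixpoint:
round 1:
  A via A→b: +{b}
  B via B→a: +{a}
  B via B→b c: +{b}
  B via B→c A: +{c}
  C via C→c: +{c}
  S via S→a: +{a}
  S via S→b A: +{b}
  S via S→c B: +{c}
  S: {a,b,c}  A: {b}  B: {a,b,c}  C: {c}
round 2: (stable)
  S: {a,b,c}  A: {b}  B: {a,b,c}  C: {c}

FOLLOW sets:
FOLLOW(S) := {$}
iter 1:
  A→A b: FOLLOW(A) ⊇ FIRST(b) = {b}; new: +{b}
  S→b A: FOLLOW(A) ⊇ FOLLOW(S) ⊇ {$}; new: +{$}
  S→b C: FOLLOW(C) ⊇ FOLLOW(S) ⊇ {$}; new: +{$}
  S→c B: FOLLOW(B) ⊇ FOLLOW(S) ⊇ {$}; new: +{$}
  FOLLOW[S]={$}  FOLLOW[A]={$,b}  FOLLOW[B]={$}  FOLLOW[C]={$}
iter 2: (stable)
  FOLLOW[S]={$}  FOLLOW[A]={$,b}  FOLLOW[B]={$}  FOLLOW[C]={$}

FOLLOW(A) = ["$", "b"]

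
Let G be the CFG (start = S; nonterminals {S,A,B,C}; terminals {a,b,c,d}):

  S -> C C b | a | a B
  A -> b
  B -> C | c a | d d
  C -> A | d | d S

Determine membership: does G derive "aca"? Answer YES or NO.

CNF form of G:
  S -> C X4 | T1 B | a
  A -> b
  B -> T0 T1 | T2 S | T2 T2 | b | d
  C -> T2 S | b | d
  T0 -> c
  T1 -> a
  T2 -> d
  T3 -> b
  X4 -> C T3

CYK fill:
  cell(0,0) a: {S,T1}  orig:{S}
  cell(1,1) c: {T0}  orig:{}
  cell(2,2) a: {S,T1}  orig:{S}
  cell(0,1) ac: ∅
  cell(1,2) ca: {B}
  cell(0,2) aca: {S}

S ∈ T[0,2] ⇒ YES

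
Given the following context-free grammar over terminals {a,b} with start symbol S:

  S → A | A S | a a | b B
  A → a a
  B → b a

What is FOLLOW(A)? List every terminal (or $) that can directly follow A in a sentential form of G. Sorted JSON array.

FIRST sets, iterate to fixpoint:
pass 1:
  A via A→a a: +{a}
  B via B→b a: +{b}
  S via S→A: +{a}
  S via S→b B: +{b}
  FIRST[S]={a,b}  FIRST[A]={a}  FIRST[B]={b}
pass 2: (stable)
  FIRST[S]={a,b}  FIRST[A]={a}  FIRST[B]={b}

FOLLOW sets:
initialize: $ ∈ FOLLOW(S)
round 1:
  S→A: FOLLOW(A) ⊇ FOLLOW(S) ⊇ {$}; new: +{$}
  S→A S: FOLLOW(A) ⊇ FIRST(S) = {a,b}; new: +{a,b}
  S→b B: FOLLOW(B) ⊇ FOLLOW(S) ⊇ {$}; new: +{$}
  S: {$}  A: {$,a,b}  B: {$}
round 2: (no change)
  S: {$}  A: {$,a,b}  B: {$}

FOLLOW(A) = ["$", "a", "b"]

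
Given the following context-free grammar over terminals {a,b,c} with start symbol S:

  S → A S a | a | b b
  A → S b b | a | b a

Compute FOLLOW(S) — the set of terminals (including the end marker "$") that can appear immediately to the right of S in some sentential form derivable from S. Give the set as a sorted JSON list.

Compute FIRST by fixpoint:
pass 1:
  A via A→a: +{a}
  A via A→b a: +{b}
  S via S→A S a: +{a,b}
  FIRST(S)={a,b}  FIRST(A)={a,b}
pass 2: done
  FIRST(S)={a,b}  FIRST(A)={a,b}

FOLLOW iteration:
seed FOLLOW(S) with $
[1]
  A→S b b: FOLLOW(S) ⊇ FIRST(b) = {b}; new: +{b}
  S→A S a: FOLLOW(A) ⊇ FIRST(S) = {a,b}; new: +{a,b}
  S→A S a: FOLLOW(S) ⊇ FIRST(a) = {a}; new: +{a}
  FOLLOW[S]={$,a,b}  FOLLOW[A]={a,b}
[2] done
  FOLLOW[S]={$,a,b}  FOLLOW[A]={a,b}

FOLLOW(S) = ["$", "a", "b"]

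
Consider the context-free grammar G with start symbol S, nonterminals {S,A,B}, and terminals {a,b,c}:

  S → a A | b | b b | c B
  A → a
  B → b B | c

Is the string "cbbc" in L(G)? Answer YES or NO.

CNF form of G:
  S -> T0 T0 | T1 A | T2 B | b
  A -> a
  B -> T0 B | c
  T0 -> b
  T1 -> a
  T2 -> c

Fill CYK table bottom-up:
  [0..0]={B,T2}  "c"  orig:{B}
  [1..1]={S,T0}  "b"  orig:{S}
  [2..2]={S,T0}  "b"  orig:{S}
  [3..3]={B,T2}  "c"  orig:{B}
  [0..1]=∅  "cb"
  [1..2]={S}  "bb"
  [2..3]={B}  "bc"
  [0..2]=∅  "cbb"
  [1..3]={B}  "bbc"
  [0..3]={S}  "cbbc"

S ∈ T[0,3] ⇒ YES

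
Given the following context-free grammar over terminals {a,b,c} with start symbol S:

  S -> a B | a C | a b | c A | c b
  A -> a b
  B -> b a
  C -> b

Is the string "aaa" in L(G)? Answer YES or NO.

CNF form of G:
  S -> T0 B | T0 C | T0 T1 | T2 A | T2 T1
  A -> T0 T1
  B -> T1 T0
  C -> b
  T0 -> a
  T1 -> b
  T2 -> c

CYK table (by increasing span):
  T[0,0] 'a' = {T0}  orig:{}
  T[1,1] 'a' = {T0}  orig:{}
  T[2,2] 'a' = {T0}  orig:{}
  T[0,1] 'aa' = ∅
  T[1,2] 'aa' = ∅
  T[0,2] 'aaa' = ∅

S ∉ T[0,2] ⇒ NO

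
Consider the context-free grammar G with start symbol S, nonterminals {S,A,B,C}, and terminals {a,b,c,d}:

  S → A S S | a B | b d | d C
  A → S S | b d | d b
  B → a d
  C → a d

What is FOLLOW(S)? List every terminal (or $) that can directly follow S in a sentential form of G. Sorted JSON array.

Compute FIRST by fixpoint:
[1]
  A via A→b d: +{b}
  A via A→d b: +{d}
  B via B→a d: +{a}
  C via C→a d: +{a}
  S via S→A S S: +{b,d}
  S via S→a B: +{a}
  FIRST(S)={a,b,d}  FIRST(A)={b,d}  FIRST(B)={a}  FIRST(C)={a}
[2]
  A via A→S S: +{a}
  FIRST(S)={a,b,d}  FIRST(A)={a,b,d}  FIRST(B)={a}  FIRST(C)={a}
[3] done
  FIRST(S)={a,b,d}  FIRST(A)={a,b,d}  FIRST(B)={a}  FIRST(C)={a}

FOLLOW iteration:
seed FOLLOW(S) with $
iter 1:
  A→S S: FOLLOW(S) ⊇ FIRST(S) = {a,b,d}; new: +{a,b,d}
  S→A S S: FOLLOW(A) ⊇ FIRST(S) = {a,b,d}; new: +{a,b,d}
  S→a B: FOLLOW(B) ⊇ FOLLOW(S) ⊇ {$,a,b,d}; new: +{$,a,b,d}
  S→d C: FOLLOW(C) ⊇ FOLLOW(S) ⊇ {$,a,b,d}; new: +{$,a,b,d}
  S: {$,a,b,d}  A: {a,b,d}  B: {$,a,b,d}  C: {$,a,b,d}
iter 2: done
  S: {$,a,b,d}  A: {a,b,d}  B: {$,a,b,d}  C: {$,a,b,d}

FOLLOW(S) = ["$", "a", "b", "d"]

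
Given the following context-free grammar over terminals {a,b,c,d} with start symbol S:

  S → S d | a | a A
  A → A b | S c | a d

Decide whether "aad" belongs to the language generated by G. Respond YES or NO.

Convert to CNF:
  S -> S T3 | T2 A | a
  A -> A T0 | S T1 | T2 T3
  T0 -> b
  T1 -> c
  T2 -> a
  T3 -> d

CYK fill:
  [0..0]={S,T2}  "a"  orig:{S}
  [1..1]={S,T2}  "a"  orig:{S}
  [2..2]={T3}  "d"  orig:{}
  [0..1]=∅  "aa"
  [1..2]={A,S}  "ad"
  [0..2]={S}  "aad"

S ∈ T[0,2] ⇒ YES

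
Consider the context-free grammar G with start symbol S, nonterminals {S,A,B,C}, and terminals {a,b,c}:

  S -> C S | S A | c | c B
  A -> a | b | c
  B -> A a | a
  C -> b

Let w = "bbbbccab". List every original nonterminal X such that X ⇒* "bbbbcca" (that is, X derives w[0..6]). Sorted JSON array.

Convert to CNF:
  S -> C S | S A | T1 B | c
  A -> a | b | c
  B -> A T0 | a
  C -> b
  T0 -> a
  T1 -> c

CYK table (by increasing span), restricted to cells inside w[0..6]:
  T[0,0] 'b' = {A,C}
  T[1,1] 'b' = {A,C}
  T[2,2] 'b' = {A,C}
  T[3,3] 'b' = {A,C}
  T[4,4] 'c' = {A,S,T1}  orig:{A,S}
  T[5,5] 'c' = {A,S,T1}  orig:{A,S}
  T[6,6] 'a' = {A,B,T0}  orig:{A,B}
  T[0,1] 'bb' = ∅
  T[1,2] 'bb' = ∅
  T[2,3] 'bb' = ∅
  T[3,4] 'bc' = {S}
  T[4,5] 'cc' = {S}
  T[5,6] 'ca' = {B,S}
  T[0,2] 'bbb' = ∅
  T[1,3] 'bbb' = ∅
  T[2,4] 'bbc' = {S}
  T[3,5] 'bcc' = {S}
  T[4,6] 'cca' = {S}
  T[0,3] 'bbbb' = ∅
  T[1,4] 'bbbc' = {S}
  T[2,5] 'bbcc' = {S}
  T[3,6] 'bcca' = {S}
  T[0,4] 'bbbbc' = {S}
  T[1,5] 'bbbcc' = {S}
  T[2,6] 'bbcca' = {S}
  T[0,5] 'bbbbcc' = {S}
  T[1,6] 'bbbcca' = {S}
  T[0,6] 'bbbbcca' = {S}

Original NTs in T[0,6] deriving "bbbbcca": ["S"]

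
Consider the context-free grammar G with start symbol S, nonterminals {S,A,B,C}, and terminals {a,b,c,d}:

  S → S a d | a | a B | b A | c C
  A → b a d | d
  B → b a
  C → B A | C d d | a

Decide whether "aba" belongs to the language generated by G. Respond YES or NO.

Convert to CNF:
  S -> S X6 | T0 A | T1 B | T3 C | a
  A -> T0 X4 | d
  B -> T0 T1
  C -> B A | C X5 | a
  T0 -> b
  T1 -> a
  T2 -> d
  T3 -> c
  X4 -> T1 T2
  X5 -> T2 T2
  X6 -> T1 T2

CYK table (by increasing span):
  T[0,0] 'a' = {C,S,T1}  orig:{C,S}
  T[1,1] 'b' = {T0}  orig:{}
  T[2,2] 'a' = {C,S,T1}  orig:{C,S}
  T[0,1] 'ab' = ∅
  T[1,2] 'ba' = {B}
  T[0,2] 'aba' = {S}

S ∈ T[0,2] ⇒ YES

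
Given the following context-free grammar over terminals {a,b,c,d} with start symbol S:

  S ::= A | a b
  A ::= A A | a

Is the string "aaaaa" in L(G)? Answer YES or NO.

Convert to CNF:
  S -> A A | T0 T1 | a
  A -> A A | a
  T0 -> a
  T1 -> b

Fill CYK table bottom-up:
  [0..0]={A,S,T0}  "a"  orig:{A,S}
  [1..1]={A,S,T0}  "a"  orig:{A,S}
  [2..2]={A,S,T0}  "a"  orig:{A,S}
  [3..3]={A,S,T0}  "a"  orig:{A,S}
  [4..4]={A,S,T0}  "a"  orig:{A,S}
  [0..1]={A,S}  "aa"
  [1..2]={A,S}  "aa"
  [2..3]={A,S}  "aa"
  [3..4]={A,S}  "aa"
  [0..2]={A,S}  "aaa"
  [1..3]={A,S}  "aaa"
  [2..4]={A,S}  "aaa"
  [0..3]={A,S}  "aaaa"
  [1..4]={A,S}  "aaaa"
  [0..4]={A,S}  "aaaaa"

S ∈ T[0,4] ⇒ YES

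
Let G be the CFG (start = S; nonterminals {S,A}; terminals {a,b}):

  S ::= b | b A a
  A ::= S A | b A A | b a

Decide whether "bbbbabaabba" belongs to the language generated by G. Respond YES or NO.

Convert to CNF:
  S -> T0 X3 | b
  A -> S A | T0 T1 | T0 X2
  T0 -> b
  T1 -> a
  X2 -> A A
  X3 -> A T1

Fill CYK table bottom-up:
  [0..0]={S,T0}  "b"  orig:{S}
  [1..1]={S,T0}  "b"  orig:{S}
  [2..2]={S,T0}  "b"  orig:{S}
  [3..3]={S,T0}  "b"  orig:{S}
  [4..4]={T1}  "a"  orig:{}
  [5..5]={S,T0}  "b"  orig:{S}
  [6..6]={T1}  "a"  orig:{}
  [7..7]={T1}  "a"  orig:{}
  [8..8]={S,T0}  "b"  orig:{S}
  [9..9]={S,T0}  "b"  orig:{S}
  [10..10]={T1}  "a"  orig:{}
  [0..1]=∅  "bb"
  [1..2]=∅  "bb"
  [2..3]=∅  "bb"
  [3..4]={A}  "ba"
  [4..5]=∅  "ab"
  [5..6]={A}  "ba"
  [6..7]=∅  "aa"
  [7..8]=∅  "ab"
  [8..9]=∅  "bb"
  [9..10]={A}  "ba"
  [0..2]=∅  "bbb"
  [1..3]=∅  "bbb"
  [2..4]={A}  "bba"
  [3..5]=∅  "bab"
  [4..6]=∅  "aba"
  [5..7]={X3}  "baa"  orig:{}
  [6..8]=∅  "aab"
  [7..9]=∅  "abb"
  [8..10]={A}  "bba"
  [0..3]=∅  "bbbb"
  [1..4]={A}  "bbba"
  [2..5]=∅  "bbab"
  [3..6]={X2}  "baba"  orig:{}
  [4..7]=∅  "abaa"
  [5..8]=∅  "baab"
  [6..9]=∅  "aabb"
  [7..10]=∅  "abba"
  [0..4]={A}  "bbbba"
  [1..5]=∅  "bbbab"
  [2..6]={A,X2}  "bbaba"  orig:{A}
  [3..7]=∅  "babaa"
  [4..8]=∅  "abaab"
  [5..9]=∅  "baabb"
  [6..10]=∅  "aabba"
  [0..5]=∅  "bbbbab"
  [1..6]={A,X2}  "bbbaba"  orig:{A}
  [2..7]={X3}  "bbabaa"  orig:{}
  [3..8]=∅  "babaab"
  [4..9]=∅  "abaabb"
  [5..10]=∅  "baabba"
  [0..6]={A,X2}  "bbbbaba"  orig:{A}
  [1..7]={S,X3}  "bbbabaa"  orig:{S}
  [2..8]=∅  "bbabaab"
  [3..9]=∅  "babaabb"
  [4..10]=∅  "abaabba"
  [0..7]={S,X3}  "bbbbabaa"  orig:{S}
  [1..8]=∅  "bbbabaab"
  [2..9]=∅  "bbabaabb"
  [3..10]=∅  "babaabba"
  [0..8]=∅  "bbbbabaab"
  [1..9]=∅  "bbbabaabb"
  [2..10]=∅  "bbabaabba"
  [0..9]=∅  "bbbbabaabb"
  [1..10]={A}  "bbbabaabba"
  [0..10]={A}  "bbbbabaabba"

S ∉ T[0,10] ⇒ NO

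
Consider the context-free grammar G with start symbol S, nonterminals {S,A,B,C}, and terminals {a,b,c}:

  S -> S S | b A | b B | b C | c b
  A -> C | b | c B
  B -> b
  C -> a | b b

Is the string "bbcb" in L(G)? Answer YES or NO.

CNF form of G:
  S -> S S | T0 A | T0 B | T0 C | T1 T0
  A -> T0 T0 | T1 B | a | b
  B -> b
  C -> T0 T0 | a
  T0 -> b
  T1 -> c

Fill CYK table bottom-up:
  cell(0,0) b: {A,B,T0}  orig:{A,B}
  cell(1,1) b: {A,B,T0}  orig:{A,B}
  cell(2,2) c: {T1}  orig:{}
  cell(3,3) b: {A,B,T0}  orig:{A,B}
  cell(0,1) bb: {A,C,S}
  cell(1,2) bc: ∅
  cell(2,3) cb: {A,S}
  cell(0,2) bbc: ∅
  cell(1,3) bcb: {S}
  cell(0,3) bbcb: {S}

S ∈ T[0,3] ⇒ YES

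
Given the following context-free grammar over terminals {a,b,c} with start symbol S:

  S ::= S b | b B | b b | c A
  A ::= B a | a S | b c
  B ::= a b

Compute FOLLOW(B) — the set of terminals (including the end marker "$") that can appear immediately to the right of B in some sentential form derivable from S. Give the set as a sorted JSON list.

FIRST iteration:
pass 1:
  A via A→a S: +{a}
  A via A→b c: +{b}
  B via B→a b: +{a}
  S via S→b B: +{b}
  S via S→c A: +{c}
  FIRST[S]={b,c}  FIRST[A]={a,b}  FIRST[B]={a}
pass 2: done
  FIRST[S]={b,c}  FIRST[A]={a,b}  FIRST[B]={a}

FOLLOW sets:
FOLLOW(S) := {$}
pass 1:
  A→B a: FOLLOW(B) ⊇ FIRST(a) = {a}; new: +{a}
  S→S b: FOLLOW(S) ⊇ FIRST(b) = {b}; new: +{b}
  S→b B: FOLLOW(B) ⊇ FOLLOW(S) ⊇ {$,b}; new: +{$,b}
  S→c A: FOLLOW(A) ⊇ FOLLOW(S) ⊇ {$,b}; new: +{$,b}
  FOLLOW[S]={$,b}  FOLLOW[A]={$,b}  FOLLOW[B]={$,a,b}
pass 2: (stable)
  FOLLOW[S]={$,b}  FOLLOW[A]={$,b}  FOLLOW[B]={$,a,b}

FOLLOW(B) = ["$", "a", "b"]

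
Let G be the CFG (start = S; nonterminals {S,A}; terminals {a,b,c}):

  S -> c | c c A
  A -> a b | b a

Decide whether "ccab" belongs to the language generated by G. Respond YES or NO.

Convert to CNF:
  S -> T2 X3 | c
  A -> T0 T1 | T1 T0
  T0 -> a
  T1 -> b
  T2 -> c
  X3 -> T2 A

CYK table (by increasing span):
  T[0,0] 'c' = {S,T2}  orig:{S}
  T[1,1] 'c' = {S,T2}  orig:{S}
  T[2,2] 'a' = {T0}  orig:{}
  T[3,3] 'b' = {T1}  orig:{}
  T[0,1] 'cc' = ∅
  T[1,2] 'ca' = ∅
  T[2,3] 'ab' = {A}
  T[0,2] 'cca' = ∅
  T[1,3] 'cab' = {X3}  orig:{}
  T[0,3] 'ccab' = {S}

S ∈ T[0,3] ⇒ YES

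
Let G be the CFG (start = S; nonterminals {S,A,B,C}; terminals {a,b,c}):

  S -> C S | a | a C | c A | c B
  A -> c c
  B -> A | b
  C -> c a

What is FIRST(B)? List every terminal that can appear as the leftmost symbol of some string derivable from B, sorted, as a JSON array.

Compute FIRST by fixpoint:
iter 1:
  A via A→c c: +{c}
  B via B→A: +{c}
  B via B→b: +{b}
  C via C→c a: +{c}
  S via S→C S: +{c}
  S via S→a: +{a}
  FIRST[S]={a,c}  FIRST[A]={c}  FIRST[B]={b,c}  FIRST[C]={c}
iter 2: — fixpoint
  FIRST[S]={a,c}  FIRST[A]={c}  FIRST[B]={b,c}  FIRST[C]={c}

FIRST(B) = ["b", "c"]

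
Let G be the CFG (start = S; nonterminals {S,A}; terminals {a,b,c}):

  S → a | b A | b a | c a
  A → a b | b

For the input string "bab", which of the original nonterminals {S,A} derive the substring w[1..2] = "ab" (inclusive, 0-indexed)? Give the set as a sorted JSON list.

CNF form of G:
  S -> T1 A | T1 T0 | T2 T0 | a
  A -> T0 T1 | b
  T0 -> a
  T1 -> b
  T2 -> c

Fill CYK table bottom-up (cells [i..j] with 1 ≤ i ≤ j ≤ 2 only):
  [1..1]={S,T0}  "a"  orig:{S}
  [2..2]={A,T1}  "b"  orig:{A}
  [1..2]={A}  "ab"

Original NTs in T[1,2] deriving "ab": ["A"]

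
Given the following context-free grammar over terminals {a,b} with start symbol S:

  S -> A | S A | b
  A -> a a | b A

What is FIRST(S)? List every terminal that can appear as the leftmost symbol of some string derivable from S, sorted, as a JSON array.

FIRST iteration:
iter 1:
  A via A→a a: +{a}
  A via A→b A: +{b}
  S via S→A: +{a,b}
  FIRST[S]={a,b}  FIRST[A]={a,b}
iter 2: done
  FIRST[S]={a,b}  FIRST[A]={a,b}

FIRST(S) = ["a", "b"]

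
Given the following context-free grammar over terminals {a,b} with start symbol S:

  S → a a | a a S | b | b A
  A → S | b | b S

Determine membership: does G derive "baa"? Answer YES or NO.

CNF form of G:
  S -> T0 T0 | T0 X3 | T1 A | b
  A -> T0 T0 | T0 X2 | T1 A | T1 S | b
  T0 -> a
  T1 -> b
  X2 -> T0 S
  X3 -> T0 S

CYK fill:
  [0..0]={A,S,T1}  "b"  orig:{A,S}
  [1..1]={T0}  "a"  orig:{}
  [2..2]={T0}  "a"  orig:{}
  [0..1]=∅  "ba"
  [1..2]={A,S}  "aa"
  [0..2]={A,S}  "baa"

S ∈ T[0,2] ⇒ YES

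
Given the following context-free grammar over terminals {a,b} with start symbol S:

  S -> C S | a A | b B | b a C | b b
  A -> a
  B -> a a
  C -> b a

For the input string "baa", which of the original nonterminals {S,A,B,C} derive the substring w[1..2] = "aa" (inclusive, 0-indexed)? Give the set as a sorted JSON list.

CNF form of G:
  S -> C S | T0 A | T1 B | T1 T1 | T1 X2
  A -> a
  B -> T0 T0
  C -> T1 T0
  T0 -> a
  T1 -> b
  X2 -> T0 C

CYK fill, restricted to cells inside w[1..2]:
  [1..1]={A,T0}  "a"  orig:{A}
  [2..2]={A,T0}  "a"  orig:{A}
  [1..2]={B,S}  "aa"

Original NTs in T[1,2] deriving "aa": ["B", "S"]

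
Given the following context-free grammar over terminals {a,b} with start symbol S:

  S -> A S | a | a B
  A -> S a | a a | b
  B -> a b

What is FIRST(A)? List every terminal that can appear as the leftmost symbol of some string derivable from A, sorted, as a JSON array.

Compute FIRST by fixpoint:
round 1:
  A via A→a a: +{a}
  A via A→b: +{b}
  B via B→a b: +{a}
  S via S→A S: +{a,b}
  S: {a,b}  A: {a,b}  B: {a}
round 2: (no change)
  S: {a,b}  A: {a,b}  B: {a}

FIRST(A) = ["a", "b"]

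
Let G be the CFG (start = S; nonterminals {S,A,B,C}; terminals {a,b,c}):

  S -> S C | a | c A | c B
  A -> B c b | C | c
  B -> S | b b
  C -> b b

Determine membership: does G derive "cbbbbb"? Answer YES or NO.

Convert to CNF:
  S -> S C | T0 A | T0 B | a
  A -> B X2 | T1 T1 | c
  B -> S C | T0 A | T0 B | T1 T1 | a
  C -> T1 T1
  T0 -> c
  T1 -> b
  X2 -> T0 T1

CYK table (by increasing span):
  [0..0]={A,T0}  "c"  orig:{A}
  [1..1]={T1}  "b"  orig:{}
  [2..2]={T1}  "b"  orig:{}
  [3..3]={T1}  "b"  orig:{}
  [4..4]={T1}  "b"  orig:{}
  [5..5]={T1}  "b"  orig:{}
  [0..1]={X2}  "cb"  orig:{}
  [1..2]={A,B,C}  "bb"
  [2..3]={A,B,C}  "bb"
  [3..4]={A,B,C}  "bb"
  [4..5]={A,B,C}  "bb"
  [0..2]={B,S}  "cbb"
  [1..3]=∅  "bbb"
  [2..4]=∅  "bbb"
  [3..5]=∅  "bbb"
  [0..3]=∅  "cbbb"
  [1..4]=∅  "bbbb"
  [2..5]=∅  "bbbb"
  [0..4]={B,S}  "cbbbb"
  [1..5]=∅  "bbbbb"
  [0..5]=∅  "cbbbbb"

S ∉ T[0,5] ⇒ NO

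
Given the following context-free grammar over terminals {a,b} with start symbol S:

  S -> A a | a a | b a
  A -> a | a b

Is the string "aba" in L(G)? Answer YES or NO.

Convert to CNF:
  S -> A T0 | T0 T0 | T1 T0
  A -> T0 T1 | a
  T0 -> a
  T1 -> b

Fill CYK table bottom-up:
  T[0,0] 'a' = {A,T0}  orig:{A}
  T[1,1] 'b' = {T1}  orig:{}
  T[2,2] 'a' = {A,T0}  orig:{A}
  T[0,1] 'ab' = {A}
  T[1,2] 'ba' = {S}
  T[0,2] 'aba' = {S}

S ∈ T[0,2] ⇒ YES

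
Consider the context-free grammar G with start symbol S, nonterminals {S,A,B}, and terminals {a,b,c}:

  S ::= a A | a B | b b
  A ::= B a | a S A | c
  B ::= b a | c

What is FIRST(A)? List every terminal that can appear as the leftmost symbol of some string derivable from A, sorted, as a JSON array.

FIRST sets, iterate to fixpoint:
[1]
  A via A→a S A: +{a}
  A via A→c: +{c}
  B via B→b a: +{b}
  B via B→c: +{c}
  S via S→a A: +{a}
  S via S→b b: +{b}
  FIRST[S]={a,b}  FIRST[A]={a,c}  FIRST[B]={b,c}
[2]
  A via A→B a: +{b}
  FIRST[S]={a,b}  FIRST[A]={a,b,c}  FIRST[B]={b,c}
[3] done
  FIRST[S]={a,b}  FIRST[A]={a,b,c}  FIRST[B]={b,c}

FIRST(A) = ["a", "b", "c"]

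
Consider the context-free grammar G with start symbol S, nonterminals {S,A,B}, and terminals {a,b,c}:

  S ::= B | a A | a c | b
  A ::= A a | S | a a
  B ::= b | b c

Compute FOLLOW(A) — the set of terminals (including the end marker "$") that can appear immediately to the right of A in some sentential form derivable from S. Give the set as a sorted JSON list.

FIRST sets, iterate to fixpoint:
round 1:
  A via A→a a: +{a}
  B via B→b: +{b}
  S via S→B: +{b}
  S via S→a A: +{a}
  FIRST(S)={a,b}  FIRST(A)={a}  FIRST(B)={b}
round 2:
  A via A→S: +{b}
  FIRST(S)={a,b}  FIRST(A)={a,b}  FIRST(B)={b}
round 3: — fixpoint
  FIRST(S)={a,b}  FIRST(A)={a,b}  FIRST(B)={b}

FOLLOW sets:
initialize: $ ∈ FOLLOW(S)
iter 1:
  A→A a: FOLLOW(A) ⊇ FIRST(a) = {a}; new: +{a}
  A→S: FOLLOW(S) ⊇ FOLLOW(A) ⊇ {a}; new: +{a}
  S→B: FOLLOW(B) ⊇ FOLLOW(S) ⊇ {$,a}; new: +{$,a}
  S→a A: FOLLOW(A) ⊇ FOLLOW(S) ⊇ {$,a}; new: +{$}
  FOLLOW[S]={$,a}  FOLLOW[A]={$,a}  FOLLOW[B]={$,a}
iter 2: (stable)
  FOLLOW[S]={$,a}  FOLLOW[A]={$,a}  FOLLOW[B]={$,a}

FOLLOW(A) = ["$", "a"]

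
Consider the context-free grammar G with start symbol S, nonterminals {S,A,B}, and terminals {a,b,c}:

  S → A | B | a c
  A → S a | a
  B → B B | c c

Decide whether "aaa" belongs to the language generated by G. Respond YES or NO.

Convert to CNF:
  S -> B B | S T0 | T0 T1 | T1 T1 | a
  A -> S T0 | a
  B -> B B | T1 T1
  T0 -> a
  T1 -> c

CYK fill:
  cell(0,0) a: {A,S,T0}  orig:{A,S}
  cell(1,1) a: {A,S,T0}  orig:{A,S}
  cell(2,2) a: {A,S,T0}  orig:{A,S}
  cell(0,1) aa: {A,S}
  cell(1,2) aa: {A,S}
  cell(0,2) aaa: {A,S}

S ∈ T[0,2] ⇒ YES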